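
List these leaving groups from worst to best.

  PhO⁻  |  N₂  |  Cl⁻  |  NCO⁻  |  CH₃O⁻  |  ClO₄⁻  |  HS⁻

CH₃O⁻ < PhO⁻ < HS⁻ < NCO⁻ < Cl⁻ < ClO₄⁻ < N₂

Leaving-group ability tracks the stability of the departed species; conjugate-acid pKₐ is the usual yardstick (lower pKₐ → better LG).
N₂: no meaningful conjugate acid; N₂ departs as an exceptionally stable neutral molecule
ClO₄⁻: pKₐ(HClO₄) ≈ -10
Cl⁻: pKₐ(HCl) ≈ -7 — moderately weak base
NCO⁻: pKₐ(HOCN) ≈ 3.5 — resonance between N and O
HS⁻: pKₐ(H₂S) ≈ 7
PhO⁻: pKₐ(C₆H₅OH (phenol)) ≈ 10
CH₃O⁻: pKₐ(CH₃OH) ≈ 15.5
The question asks for worst first, so the sequence is read in increasing leaving-group ability.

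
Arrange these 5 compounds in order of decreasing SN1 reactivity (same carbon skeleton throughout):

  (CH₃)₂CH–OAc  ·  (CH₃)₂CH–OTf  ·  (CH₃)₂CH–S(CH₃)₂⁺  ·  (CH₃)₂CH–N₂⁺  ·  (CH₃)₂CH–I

(CH₃)₂CH–N₂⁺ > (CH₃)₂CH–OTf > (CH₃)₂CH–I > (CH₃)₂CH–S(CH₃)₂⁺ > (CH₃)₂CH–OAc

The skeletons are identical, so relative rate is governed entirely by leaving-group ability.
Rank by basicity of the departing species: weakest base leaves most easily.
(CH₃)₂CH–N₂⁺ loses N₂: no meaningful conjugate acid; N₂ departs as an exceptionally stable neutral molecule
(CH₃)₂CH–OTf loses OTf⁻: pKₐ(CF₃SO₃H (triflic acid)) ≈ -14
(CH₃)₂CH–I loses I⁻: pKₐ(HI) ≈ -10
(CH₃)₂CH–S(CH₃)₂⁺ loses SR'₂: pKₐ(R'₂SH⁺) ≈ -7
(CH₃)₂CH–OAc loses AcO⁻: pKₐ(CH₃COOH) ≈ 4.8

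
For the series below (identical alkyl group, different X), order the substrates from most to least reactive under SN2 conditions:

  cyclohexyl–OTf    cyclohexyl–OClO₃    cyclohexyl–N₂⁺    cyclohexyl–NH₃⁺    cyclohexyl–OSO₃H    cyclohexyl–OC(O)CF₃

cyclohexyl–N₂⁺ > cyclohexyl–OTf > cyclohexyl–OClO₃ > cyclohexyl–OSO₃H > cyclohexyl–OC(O)CF₃ > cyclohexyl–NH₃⁺

The skeletons are identical, so relative rate is governed entirely by leaving-group ability.
Rank by basicity of the departing species: weakest base leaves most easily.
cyclohexyl–N₂⁺ loses N₂: no meaningful conjugate acid; N₂ departs as an exceptionally stable neutral molecule
cyclohexyl–OTf loses OTf⁻: pKₐ(CF₃SO₃H (triflic acid)) ≈ -14
cyclohexyl–OClO₃ loses ClO₄⁻: pKₐ(HClO₄) ≈ -10
cyclohexyl–OSO₃H loses HSO₄⁻: pKₐ(H₂SO₄) ≈ -3
cyclohexyl–OC(O)CF₃ loses CF₃COO⁻: pKₐ(CF₃COOH) ≈ 0.2
cyclohexyl–NH₃⁺ loses NH₃: pKₐ(NH₄⁺) ≈ 9.2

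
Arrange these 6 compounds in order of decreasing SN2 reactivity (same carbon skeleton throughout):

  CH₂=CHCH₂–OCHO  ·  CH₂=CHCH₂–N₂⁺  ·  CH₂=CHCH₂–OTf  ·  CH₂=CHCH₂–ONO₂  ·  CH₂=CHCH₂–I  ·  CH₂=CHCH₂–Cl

CH₂=CHCH₂–N₂⁺ > CH₂=CHCH₂–OTf > CH₂=CHCH₂–I > CH₂=CHCH₂–Cl > CH₂=CHCH₂–ONO₂ > CH₂=CHCH₂–OCHO

Identical carbon frameworks mean the comparison reduces to leaving-group quality.
A good leaving group is a weak base: the lower the pKₐ of its conjugate acid, the more readily it departs.
CH₂=CHCH₂–N₂⁺ loses N₂: no meaningful conjugate acid; N₂ departs as an exceptionally stable neutral molecule
CH₂=CHCH₂–OTf loses OTf⁻: pKₐ(CF₃SO₃H (triflic acid)) ≈ -14
CH₂=CHCH₂–I loses I⁻: pKₐ(HI) ≈ -10
CH₂=CHCH₂–Cl loses Cl⁻: pKₐ(HCl) ≈ -7
CH₂=CHCH₂–ONO₂ loses NO₃⁻: pKₐ(HNO₃) ≈ -1.3
CH₂=CHCH₂–OCHO loses HCOO⁻: pKₐ(HCOOH) ≈ 3.8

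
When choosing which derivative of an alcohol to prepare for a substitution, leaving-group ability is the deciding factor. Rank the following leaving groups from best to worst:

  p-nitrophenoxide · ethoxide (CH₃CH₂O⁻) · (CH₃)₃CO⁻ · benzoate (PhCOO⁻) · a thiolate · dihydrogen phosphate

dihydrogen phosphate > benzoate (PhCOO⁻) > p-nitrophenoxide > a thiolate > ethoxide (CH₃CH₂O⁻) > (CH₃)₃CO⁻

dihydrogen phosphate: pKₐ(H₃PO₄) ≈ 2.1 — moderate base; biological leaving group after further activation
benzoate (PhCOO⁻): pKₐ(C₆H₅COOH) ≈ 4.2 — aryl carboxylate
p-nitrophenoxide: pKₐ(p-nitrophenol) ≈ 7.2 — nitro group delocalises the charge; the classic chromogenic LG
a thiolate: pKₐ(RSH (a thiol)) ≈ 10.5 — moderately basic; rarely leaves without activation
ethoxide (CH₃CH₂O⁻): pKₐ(CH₃CH₂OH) ≈ 16 — strong base; alkoxides do not leave unassisted
(CH₃)₃CO⁻: pKₐ(t-BuOH) ≈ 18 — bulky, strongly basic alkoxide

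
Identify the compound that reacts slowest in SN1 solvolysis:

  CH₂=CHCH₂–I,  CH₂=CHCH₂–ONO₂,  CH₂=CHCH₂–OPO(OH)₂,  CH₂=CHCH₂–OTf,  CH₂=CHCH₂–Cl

CH₂=CHCH₂–OPO(OH)₂

The skeletons are identical, so relative rate is governed entirely by leaving-group ability.
Leaving-group ability tracks the stability of the departed species; conjugate-acid pKₐ is the usual yardstick (lower pKₐ → better LG).
CH₂=CHCH₂–OTf loses OTf⁻: pKₐ(CF₃SO₃H (triflic acid)) ≈ -14
CH₂=CHCH₂–I loses I⁻: pKₐ(HI) ≈ -10
CH₂=CHCH₂–Cl loses Cl⁻: pKₐ(HCl) ≈ -7
CH₂=CHCH₂–ONO₂ loses NO₃⁻: pKₐ(HNO₃) ≈ -1.3
CH₂=CHCH₂–OPO(OH)₂ loses H₂PO₄⁻: pKₐ(H₃PO₄) ≈ 2.1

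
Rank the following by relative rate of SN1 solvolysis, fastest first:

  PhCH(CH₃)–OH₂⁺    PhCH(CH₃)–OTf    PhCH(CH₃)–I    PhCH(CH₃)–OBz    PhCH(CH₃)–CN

PhCH(CH₃)–OTf > PhCH(CH₃)–I > PhCH(CH₃)–OH₂⁺ > PhCH(CH₃)–OBz > PhCH(CH₃)–CN

The skeletons are identical, so relative rate is governed entirely by leaving-group ability.
The more stable X⁻ (or X) is on its own — i.e. the weaker a base it is — the better a leaving group it makes.
PhCH(CH₃)–OTf loses OTf⁻: pKₐ(CF₃SO₃H (triflic acid)) ≈ -14
PhCH(CH₃)–I loses I⁻: pKₐ(HI) ≈ -10
PhCH(CH₃)–OH₂⁺ loses H₂O: pKₐ(H₃O⁺) ≈ -1.7
PhCH(CH₃)–OBz loses PhCOO⁻: pKₐ(C₆H₅COOH) ≈ 4.2
PhCH(CH₃)–CN loses CN⁻: pKₐ(HCN) ≈ 9.2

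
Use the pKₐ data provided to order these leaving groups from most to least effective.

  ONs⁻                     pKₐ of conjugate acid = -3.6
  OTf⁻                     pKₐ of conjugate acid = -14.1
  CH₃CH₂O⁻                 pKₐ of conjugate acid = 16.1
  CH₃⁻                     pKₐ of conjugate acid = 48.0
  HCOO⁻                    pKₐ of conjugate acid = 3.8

OTf⁻ > ONs⁻ > HCOO⁻ > CH₃CH₂O⁻ > CH₃⁻

Lower conjugate-acid pKₐ ⇒ weaker base ⇒ better leaving group.
Sorting by the given values: OTf⁻ (-14.1), ONs⁻ (-3.6), HCOO⁻ (3.8), CH₃CH₂O⁻ (16.1), CH₃⁻ (48.0).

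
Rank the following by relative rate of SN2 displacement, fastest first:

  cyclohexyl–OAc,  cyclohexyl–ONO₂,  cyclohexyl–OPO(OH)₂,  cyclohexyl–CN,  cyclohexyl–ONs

With the same alkyl group throughout, only the leaving group differentiates the rates.
Leaving-group ability tracks the stability of the departed species; conjugate-acid pKₐ is the usual yardstick (lower pKₐ → better LG).
cyclohexyl–ONs loses ONs⁻: pKₐ(p-O₂NC₆H₄SO₃H) ≈ -3.5
cyclohexyl–ONO₂ loses NO₃⁻: pKₐ(HNO₃) ≈ -1.3
cyclohexyl–OPO(OH)₂ loses H₂PO₄⁻: pKₐ(H₃PO₄) ≈ 2.1
cyclohexyl–OAc loses AcO⁻: pKₐ(CH₃COOH) ≈ 4.8
cyclohexyl–CN loses CN⁻: pKₐ(HCN) ≈ 9.2

cyclohexyl–ONs > cyclohexyl–ONO₂ > cyclohexyl–OPO(OH)₂ > cyclohexyl–OAc > cyclohexyl–CN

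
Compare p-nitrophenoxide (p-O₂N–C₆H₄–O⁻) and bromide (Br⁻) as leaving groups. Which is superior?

bromide (Br⁻) is the better leaving group.
pKₐ(HBr) ≈ -9 versus pKₐ(p-nitrophenol) ≈ 7.2: bromide (Br⁻) is the much weaker base.
Weak base; good leaving group.

bromide (Br⁻)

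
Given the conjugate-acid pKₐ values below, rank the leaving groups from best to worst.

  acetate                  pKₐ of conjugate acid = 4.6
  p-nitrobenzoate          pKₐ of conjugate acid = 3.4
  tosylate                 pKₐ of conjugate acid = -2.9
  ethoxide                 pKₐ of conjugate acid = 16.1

tosylate > p-nitrobenzoate > acetate > ethoxide

Lower conjugate-acid pKₐ ⇒ weaker base ⇒ better leaving group.
Sorting by the given values: tosylate (-2.9), p-nitrobenzoate (3.4), acetate (4.6), ethoxide (16.1).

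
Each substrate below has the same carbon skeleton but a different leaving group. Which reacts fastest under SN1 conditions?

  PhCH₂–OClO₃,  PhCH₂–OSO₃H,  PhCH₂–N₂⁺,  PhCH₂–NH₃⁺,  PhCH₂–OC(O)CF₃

With the same alkyl group throughout, only the leaving group differentiates the rates.
A good leaving group is a weak base: the lower the pKₐ of its conjugate acid, the more readily it departs.
PhCH₂–N₂⁺ loses N₂: no meaningful conjugate acid; N₂ departs as an exceptionally stable neutral molecule
PhCH₂–OClO₃ loses ClO₄⁻: pKₐ(HClO₄) ≈ -10
PhCH₂–OSO₃H loses HSO₄⁻: pKₐ(H₂SO₄) ≈ -3
PhCH₂–OC(O)CF₃ loses CF₃COO⁻: pKₐ(CF₃COOH) ≈ 0.2
PhCH₂–NH₃⁺ loses NH₃: pKₐ(NH₄⁺) ≈ 9.2

PhCH₂–N₂⁺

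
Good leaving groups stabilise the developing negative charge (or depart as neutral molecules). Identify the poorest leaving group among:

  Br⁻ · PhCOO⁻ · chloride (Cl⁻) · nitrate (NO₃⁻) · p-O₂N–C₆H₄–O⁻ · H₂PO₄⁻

p-O₂N–C₆H₄–O⁻

Leaving-group ability tracks the stability of the departed species; conjugate-acid pKₐ is the usual yardstick (lower pKₐ → better LG).
Br⁻: pKₐ(HBr) ≈ -9
chloride (Cl⁻): pKₐ(HCl) ≈ -7
nitrate (NO₃⁻): pKₐ(HNO₃) ≈ -1.3
H₂PO₄⁻: pKₐ(H₃PO₄) ≈ 2.1
PhCOO⁻: pKₐ(C₆H₅COOH) ≈ 4.2
p-O₂N–C₆H₄–O⁻: pKₐ(p-nitrophenol) ≈ 7.2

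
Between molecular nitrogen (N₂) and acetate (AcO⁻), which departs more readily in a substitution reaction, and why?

molecular nitrogen (N₂)

molecular nitrogen (N₂) is the better leaving group.
N₂ is the ultimate leaving group — it departs as an exceptionally stable neutral molecule, whereas acetate (AcO⁻) (pKₐ(CH₃COOH) ≈ 4.8) is far more basic.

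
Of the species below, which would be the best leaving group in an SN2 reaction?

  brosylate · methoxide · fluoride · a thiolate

brosylate

Leaving-group ability tracks the stability of the departed species; conjugate-acid pKₐ is the usual yardstick (lower pKₐ → better LG).
brosylate: pKₐ(p-BrC₆H₄SO₃H) ≈ -2.8
fluoride: pKₐ(HF) ≈ 3.2
a thiolate: pKₐ(RSH (a thiol)) ≈ 10.5
methoxide: pKₐ(CH₃OH) ≈ 15.5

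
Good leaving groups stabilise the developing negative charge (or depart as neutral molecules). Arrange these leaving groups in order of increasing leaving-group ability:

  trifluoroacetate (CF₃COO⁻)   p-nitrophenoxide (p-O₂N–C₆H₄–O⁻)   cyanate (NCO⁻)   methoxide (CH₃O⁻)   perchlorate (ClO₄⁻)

perchlorate (ClO₄⁻): pKₐ(HClO₄) ≈ -10
trifluoroacetate (CF₃COO⁻): pKₐ(CF₃COOH) ≈ 0.2
cyanate (NCO⁻): pKₐ(HOCN) ≈ 3.5
p-nitrophenoxide (p-O₂N–C₆H₄–O⁻): pKₐ(p-nitrophenol) ≈ 7.2
methoxide (CH₃O⁻): pKₐ(CH₃OH) ≈ 15.5
The question asks for worst first, so the sequence is read in increasing leaving-group ability.

methoxide (CH₃O⁻) < p-nitrophenoxide (p-O₂N–C₆H₄–O⁻) < cyanate (NCO⁻) < trifluoroacetate (CF₃COO⁻) < perchlorate (ClO₄⁻)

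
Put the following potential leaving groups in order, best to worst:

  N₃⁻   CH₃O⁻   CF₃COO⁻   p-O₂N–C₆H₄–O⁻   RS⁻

Leaving-group ability tracks the stability of the departed species; conjugate-acid pKₐ is the usual yardstick (lower pKₐ → better LG).
CF₃COO⁻: pKₐ(CF₃COOH) ≈ 0.2
N₃⁻: pKₐ(HN₃) ≈ 4.7
p-O₂N–C₆H₄–O⁻: pKₐ(p-nitrophenol) ≈ 7.2
RS⁻: pKₐ(RSH (a thiol)) ≈ 10.5
CH₃O⁻: pKₐ(CH₃OH) ≈ 15.5

CF₃COO⁻ > N₃⁻ > p-O₂N–C₆H₄–O⁻ > RS⁻ > CH₃O⁻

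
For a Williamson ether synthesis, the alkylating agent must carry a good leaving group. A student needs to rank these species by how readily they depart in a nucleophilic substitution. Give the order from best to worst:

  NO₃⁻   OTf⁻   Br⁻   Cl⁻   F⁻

OTf⁻ > Br⁻ > Cl⁻ > NO₃⁻ > F⁻

A good leaving group is a weak base: the lower the pKₐ of its conjugate acid, the more readily it departs.
OTf⁻: pKₐ(CF₃SO₃H (triflic acid)) ≈ -14 — charge spread over three oxygens and a CF₃ group; the premier leaving group in synthesis
Br⁻: pKₐ(HBr) ≈ -9 — weak base; good leaving group
Cl⁻: pKₐ(HCl) ≈ -7 — moderately weak base
NO₃⁻: pKₐ(HNO₃) ≈ -1.3
F⁻: pKₐ(HF) ≈ 3.2 — small and strongly basic; the poor halide leaving group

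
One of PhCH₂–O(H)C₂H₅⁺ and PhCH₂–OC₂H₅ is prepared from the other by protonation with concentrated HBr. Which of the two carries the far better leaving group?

PhCH₂–O(H)C₂H₅⁺

From PhCH₂–OC₂H₅ the departing group would be CH₃CH₂O⁻ (pKₐ(CH₃CH₂OH) ≈ 16). Strong base; alkoxides do not leave unassisted.
From PhCH₂–O(H)C₂H₅⁺ the leaving group is R'OH (pKₐ(R'OH₂⁺) ≈ -2.4). Neutral; leaves from a protonated ether (an oxonium ion, R–O(H)R'⁺).
Protonation with concentrated HBr works by allowing neutral ethanol, rather than ethoxide, to depart, making PhCH₂–O(H)C₂H₅⁺ enormously more reactive.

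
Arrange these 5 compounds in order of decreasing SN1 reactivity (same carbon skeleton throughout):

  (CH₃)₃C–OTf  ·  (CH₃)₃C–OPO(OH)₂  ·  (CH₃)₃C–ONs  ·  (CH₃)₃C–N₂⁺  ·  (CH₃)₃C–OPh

(CH₃)₃C–N₂⁺ > (CH₃)₃C–OTf > (CH₃)₃C–ONs > (CH₃)₃C–OPO(OH)₂ > (CH₃)₃C–OPh

Identical carbon frameworks mean the comparison reduces to leaving-group quality.
A good leaving group is a weak base: the lower the pKₐ of its conjugate acid, the more readily it departs.
(CH₃)₃C–N₂⁺ loses N₂: no meaningful conjugate acid; N₂ departs as an exceptionally stable neutral molecule
(CH₃)₃C–OTf loses OTf⁻: pKₐ(CF₃SO₃H (triflic acid)) ≈ -14
(CH₃)₃C–ONs loses ONs⁻: pKₐ(p-O₂NC₆H₄SO₃H) ≈ -3.5
(CH₃)₃C–OPO(OH)₂ loses H₂PO₄⁻: pKₐ(H₃PO₄) ≈ 2.1
(CH₃)₃C–OPh loses PhO⁻: pKₐ(C₆H₅OH (phenol)) ≈ 10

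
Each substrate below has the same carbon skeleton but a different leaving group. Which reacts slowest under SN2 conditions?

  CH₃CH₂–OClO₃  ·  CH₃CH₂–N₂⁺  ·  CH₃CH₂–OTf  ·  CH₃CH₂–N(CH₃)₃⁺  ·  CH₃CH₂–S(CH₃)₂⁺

Same R in every case — rank the leaving groups.
The more stable X⁻ (or X) is on its own — i.e. the weaker a base it is — the better a leaving group it makes.
CH₃CH₂–N₂⁺ loses N₂: no meaningful conjugate acid; N₂ departs as an exceptionally stable neutral molecule
CH₃CH₂–OTf loses OTf⁻: pKₐ(CF₃SO₃H (triflic acid)) ≈ -14
CH₃CH₂–OClO₃ loses ClO₄⁻: pKₐ(HClO₄) ≈ -10
CH₃CH₂–S(CH₃)₂⁺ loses SR'₂: pKₐ(R'₂SH⁺) ≈ -7
CH₃CH₂–N(CH₃)₃⁺ loses NR'₃: pKₐ(R'₃NH⁺) ≈ 10.7

CH₃CH₂–N(CH₃)₃⁺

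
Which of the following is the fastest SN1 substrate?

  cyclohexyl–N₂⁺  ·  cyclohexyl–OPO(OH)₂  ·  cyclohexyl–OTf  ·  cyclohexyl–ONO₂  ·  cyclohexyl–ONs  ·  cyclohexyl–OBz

cyclohexyl–N₂⁺

With the same alkyl group throughout, only the leaving group differentiates the rates.
A good leaving group is a weak base: the lower the pKₐ of its conjugate acid, the more readily it departs.
cyclohexyl–N₂⁺ loses N₂: no meaningful conjugate acid; N₂ departs as an exceptionally stable neutral molecule
cyclohexyl–OTf loses OTf⁻: pKₐ(CF₃SO₃H (triflic acid)) ≈ -14
cyclohexyl–ONs loses ONs⁻: pKₐ(p-O₂NC₆H₄SO₃H) ≈ -3.5
cyclohexyl–ONO₂ loses NO₃⁻: pKₐ(HNO₃) ≈ -1.3
cyclohexyl–OPO(OH)₂ loses H₂PO₄⁻: pKₐ(H₃PO₄) ≈ 2.1
cyclohexyl–OBz loses PhCOO⁻: pKₐ(C₆H₅COOH) ≈ 4.2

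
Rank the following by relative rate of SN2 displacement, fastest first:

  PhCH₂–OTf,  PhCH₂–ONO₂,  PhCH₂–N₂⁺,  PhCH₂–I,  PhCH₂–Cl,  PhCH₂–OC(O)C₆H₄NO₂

PhCH₂–N₂⁺ > PhCH₂–OTf > PhCH₂–I > PhCH₂–Cl > PhCH₂–ONO₂ > PhCH₂–OC(O)C₆H₄NO₂

Identical carbon frameworks mean the comparison reduces to leaving-group quality.
The more stable X⁻ (or X) is on its own — i.e. the weaker a base it is — the better a leaving group it makes.
PhCH₂–N₂⁺ loses N₂: no meaningful conjugate acid; N₂ departs as an exceptionally stable neutral molecule
PhCH₂–OTf loses OTf⁻: pKₐ(CF₃SO₃H (triflic acid)) ≈ -14
PhCH₂–I loses I⁻: pKₐ(HI) ≈ -10
PhCH₂–Cl loses Cl⁻: pKₐ(HCl) ≈ -7
PhCH₂–ONO₂ loses NO₃⁻: pKₐ(HNO₃) ≈ -1.3
PhCH₂–OC(O)C₆H₄NO₂ loses p-O₂N–C₆H₄–COO⁻: pKₐ(p-nitrobenzoic acid) ≈ 3.4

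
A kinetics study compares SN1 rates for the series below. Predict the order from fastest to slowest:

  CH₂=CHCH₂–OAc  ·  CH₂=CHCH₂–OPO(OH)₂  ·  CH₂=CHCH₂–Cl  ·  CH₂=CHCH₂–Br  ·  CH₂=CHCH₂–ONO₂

CH₂=CHCH₂–Br > CH₂=CHCH₂–Cl > CH₂=CHCH₂–ONO₂ > CH₂=CHCH₂–OPO(OH)₂ > CH₂=CHCH₂–OAc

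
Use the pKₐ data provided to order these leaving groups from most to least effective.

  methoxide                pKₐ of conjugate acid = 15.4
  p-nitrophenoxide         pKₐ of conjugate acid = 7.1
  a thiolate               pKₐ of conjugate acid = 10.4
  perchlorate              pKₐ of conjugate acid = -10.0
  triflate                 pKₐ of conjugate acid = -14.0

Lower conjugate-acid pKₐ ⇒ weaker base ⇒ better leaving group.
Sorting by the given values: triflate (-14.0), perchlorate (-10.0), p-nitrophenoxide (7.1), a thiolate (10.4), methoxide (15.4).

triflate > perchlorate > p-nitrophenoxide > a thiolate > methoxide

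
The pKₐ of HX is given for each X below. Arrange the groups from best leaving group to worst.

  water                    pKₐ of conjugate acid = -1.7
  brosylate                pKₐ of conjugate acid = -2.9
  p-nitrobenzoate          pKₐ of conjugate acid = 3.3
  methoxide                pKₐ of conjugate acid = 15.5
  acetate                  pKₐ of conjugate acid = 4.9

Lower conjugate-acid pKₐ ⇒ weaker base ⇒ better leaving group.
Sorting by the given values: brosylate (-2.9), water (-1.7), p-nitrobenzoate (3.3), acetate (4.9), methoxide (15.5).

brosylate > water > p-nitrobenzoate > acetate > methoxide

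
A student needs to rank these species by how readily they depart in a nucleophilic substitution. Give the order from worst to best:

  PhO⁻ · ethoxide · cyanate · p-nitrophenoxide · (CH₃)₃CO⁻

(CH₃)₃CO⁻ < ethoxide < PhO⁻ < p-nitrophenoxide < cyanate

Leaving-group ability tracks the stability of the departed species; conjugate-acid pKₐ is the usual yardstick (lower pKₐ → better LG).
cyanate: pKₐ(HOCN) ≈ 3.5
p-nitrophenoxide: pKₐ(p-nitrophenol) ≈ 7.2 — nitro group delocalises the charge; the classic chromogenic LG
PhO⁻: pKₐ(C₆H₅OH (phenol)) ≈ 10
ethoxide: pKₐ(CH₃CH₂OH) ≈ 16 — strong base; alkoxides do not leave unassisted
(CH₃)₃CO⁻: pKₐ(t-BuOH) ≈ 18 — bulky, strongly basic alkoxide
Listed from poorest to best leaving group as asked.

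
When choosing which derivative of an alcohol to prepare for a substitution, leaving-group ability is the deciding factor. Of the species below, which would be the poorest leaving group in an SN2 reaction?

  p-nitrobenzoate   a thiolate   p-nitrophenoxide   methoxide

methoxide

A good leaving group is a weak base: the lower the pKₐ of its conjugate acid, the more readily it departs.
p-nitrobenzoate: pKₐ(p-nitrobenzoic acid) ≈ 3.4
p-nitrophenoxide: pKₐ(p-nitrophenol) ≈ 7.2
a thiolate: pKₐ(RSH (a thiol)) ≈ 10.5
methoxide: pKₐ(CH₃OH) ≈ 15.5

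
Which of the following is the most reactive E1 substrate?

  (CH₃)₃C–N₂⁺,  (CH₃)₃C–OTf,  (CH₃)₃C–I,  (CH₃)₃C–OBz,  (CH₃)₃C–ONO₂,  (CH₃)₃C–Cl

Same R in every case — rank the leaving groups.
The more stable X⁻ (or X) is on its own — i.e. the weaker a base it is — the better a leaving group it makes.
(CH₃)₃C–N₂⁺ loses N₂: no meaningful conjugate acid; N₂ departs as an exceptionally stable neutral molecule
(CH₃)₃C–OTf loses OTf⁻: pKₐ(CF₃SO₃H (triflic acid)) ≈ -14
(CH₃)₃C–I loses I⁻: pKₐ(HI) ≈ -10
(CH₃)₃C–Cl loses Cl⁻: pKₐ(HCl) ≈ -7
(CH₃)₃C–ONO₂ loses NO₃⁻: pKₐ(HNO₃) ≈ -1.3
(CH₃)₃C–OBz loses PhCOO⁻: pKₐ(C₆H₅COOH) ≈ 4.2

(CH₃)₃C–N₂⁺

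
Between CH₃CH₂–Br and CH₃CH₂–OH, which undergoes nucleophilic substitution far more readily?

CH₃CH₂–Br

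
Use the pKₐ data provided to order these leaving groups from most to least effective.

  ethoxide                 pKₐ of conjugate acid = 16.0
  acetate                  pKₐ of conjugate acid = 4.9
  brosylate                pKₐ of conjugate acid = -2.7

brosylate > acetate > ethoxide

Lower conjugate-acid pKₐ ⇒ weaker base ⇒ better leaving group.
Sorting by the given values: brosylate (-2.7), acetate (4.9), ethoxide (16.0).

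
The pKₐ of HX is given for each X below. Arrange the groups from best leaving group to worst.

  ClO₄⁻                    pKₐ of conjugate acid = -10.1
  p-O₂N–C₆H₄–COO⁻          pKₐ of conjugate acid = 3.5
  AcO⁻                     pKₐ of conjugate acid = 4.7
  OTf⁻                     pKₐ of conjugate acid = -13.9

OTf⁻ > ClO₄⁻ > p-O₂N–C₆H₄–COO⁻ > AcO⁻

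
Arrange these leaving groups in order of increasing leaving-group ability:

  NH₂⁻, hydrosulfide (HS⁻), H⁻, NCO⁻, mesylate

Leaving-group ability tracks the stability of the departed species; conjugate-acid pKₐ is the usual yardstick (lower pKₐ → better LG).
mesylate: pKₐ(CH₃SO₃H (MsOH)) ≈ -1.9
NCO⁻: pKₐ(HOCN) ≈ 3.5
hydrosulfide (HS⁻): pKₐ(H₂S) ≈ 7
H⁻: pKₐ(H₂) ≈ 36
NH₂⁻: pKₐ(NH₃) ≈ 38
Listed from poorest to best leaving group as asked.

NH₂⁻ < H⁻ < hydrosulfide (HS⁻) < NCO⁻ < mesylate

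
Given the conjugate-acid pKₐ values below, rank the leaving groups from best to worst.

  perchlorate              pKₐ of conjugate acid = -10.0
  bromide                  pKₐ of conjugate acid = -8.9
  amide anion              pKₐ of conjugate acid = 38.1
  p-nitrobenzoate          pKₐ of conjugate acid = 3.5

perchlorate > bromide > p-nitrobenzoate > amide anion

Lower conjugate-acid pKₐ ⇒ weaker base ⇒ better leaving group.
Sorting by the given values: perchlorate (-10.0), bromide (-8.9), p-nitrobenzoate (3.5), amide anion (38.1).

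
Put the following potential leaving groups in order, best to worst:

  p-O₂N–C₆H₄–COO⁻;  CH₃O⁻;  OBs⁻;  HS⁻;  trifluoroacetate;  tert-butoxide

A good leaving group is a weak base: the lower the pKₐ of its conjugate acid, the more readily it departs.
OBs⁻: pKₐ(p-BrC₆H₄SO₃H) ≈ -2.8
trifluoroacetate: pKₐ(CF₃COOH) ≈ 0.2 — strongly electron-withdrawing CF₃ stabilises the carboxylate
p-O₂N–C₆H₄–COO⁻: pKₐ(p-nitrobenzoic acid) ≈ 3.4 — electron-withdrawing nitro group stabilises the carboxylate
HS⁻: pKₐ(H₂S) ≈ 7 — larger and more polarisable than the oxygen analogue
CH₃O⁻: pKₐ(CH₃OH) ≈ 15.5
tert-butoxide: pKₐ(t-BuOH) ≈ 18 — bulky, strongly basic alkoxide

OBs⁻ > trifluoroacetate > p-O₂N–C₆H₄–COO⁻ > HS⁻ > CH₃O⁻ > tert-butoxide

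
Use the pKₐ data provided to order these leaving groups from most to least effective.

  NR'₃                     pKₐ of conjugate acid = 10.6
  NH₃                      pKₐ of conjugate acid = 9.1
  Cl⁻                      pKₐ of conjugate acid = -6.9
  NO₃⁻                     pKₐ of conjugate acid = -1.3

Lower conjugate-acid pKₐ ⇒ weaker base ⇒ better leaving group.
Sorting by the given values: Cl⁻ (-6.9), NO₃⁻ (-1.3), NH₃ (9.1), NR'₃ (10.6).

Cl⁻ > NO₃⁻ > NH₃ > NR'₃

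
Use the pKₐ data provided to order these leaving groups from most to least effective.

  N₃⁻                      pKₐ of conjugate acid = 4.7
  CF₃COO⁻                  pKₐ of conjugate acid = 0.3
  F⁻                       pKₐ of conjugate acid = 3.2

CF₃COO⁻ > F⁻ > N₃⁻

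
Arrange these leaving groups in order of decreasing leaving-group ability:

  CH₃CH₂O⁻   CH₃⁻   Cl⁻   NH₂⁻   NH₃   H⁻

Cl⁻ > NH₃ > CH₃CH₂O⁻ > H⁻ > NH₂⁻ > CH₃⁻

Cl⁻: pKₐ(HCl) ≈ -7
NH₃: pKₐ(NH₄⁺) ≈ 9.2
CH₃CH₂O⁻: pKₐ(CH₃CH₂OH) ≈ 16
H⁻: pKₐ(H₂) ≈ 36
NH₂⁻: pKₐ(NH₃) ≈ 38
CH₃⁻: pKₐ(CH₄) ≈ 48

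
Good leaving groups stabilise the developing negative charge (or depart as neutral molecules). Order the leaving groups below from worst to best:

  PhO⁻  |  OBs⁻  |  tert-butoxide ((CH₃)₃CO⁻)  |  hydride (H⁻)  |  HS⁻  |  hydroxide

hydride (H⁻) < tert-butoxide ((CH₃)₃CO⁻) < hydroxide < PhO⁻ < HS⁻ < OBs⁻

Leaving-group ability tracks the stability of the departed species; conjugate-acid pKₐ is the usual yardstick (lower pKₐ → better LG).
OBs⁻: pKₐ(p-BrC₆H₄SO₃H) ≈ -2.8
HS⁻: pKₐ(H₂S) ≈ 7
PhO⁻: pKₐ(C₆H₅OH (phenol)) ≈ 10
hydroxide: pKₐ(H₂O) ≈ 15.7
tert-butoxide ((CH₃)₃CO⁻): pKₐ(t-BuOH) ≈ 18
hydride (H⁻): pKₐ(H₂) ≈ 36
Reversing gives the worst-to-best order requested.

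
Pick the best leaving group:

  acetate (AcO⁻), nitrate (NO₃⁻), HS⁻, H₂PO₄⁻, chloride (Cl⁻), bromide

bromide: pKₐ(HBr) ≈ -9
chloride (Cl⁻): pKₐ(HCl) ≈ -7
nitrate (NO₃⁻): pKₐ(HNO₃) ≈ -1.3
H₂PO₄⁻: pKₐ(H₃PO₄) ≈ 2.1
acetate (AcO⁻): pKₐ(CH₃COOH) ≈ 4.8
HS⁻: pKₐ(H₂S) ≈ 7

bromide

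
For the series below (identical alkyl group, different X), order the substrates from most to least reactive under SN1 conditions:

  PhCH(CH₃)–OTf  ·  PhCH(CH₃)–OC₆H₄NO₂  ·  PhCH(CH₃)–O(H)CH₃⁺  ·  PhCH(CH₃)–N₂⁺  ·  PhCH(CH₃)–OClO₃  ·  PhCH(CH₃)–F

PhCH(CH₃)–N₂⁺ > PhCH(CH₃)–OTf > PhCH(CH₃)–OClO₃ > PhCH(CH₃)–O(H)CH₃⁺ > PhCH(CH₃)–F > PhCH(CH₃)–OC₆H₄NO₂

Identical carbon frameworks mean the comparison reduces to leaving-group quality.
A good leaving group is a weak base: the lower the pKₐ of its conjugate acid, the more readily it departs.
PhCH(CH₃)–N₂⁺ loses N₂: no meaningful conjugate acid; N₂ departs as an exceptionally stable neutral molecule
PhCH(CH₃)–OTf loses OTf⁻: pKₐ(CF₃SO₃H (triflic acid)) ≈ -14
PhCH(CH₃)–OClO₃ loses ClO₄⁻: pKₐ(HClO₄) ≈ -10
PhCH(CH₃)–O(H)CH₃⁺ loses R'OH: pKₐ(R'OH₂⁺) ≈ -2.4
PhCH(CH₃)–F loses F⁻: pKₐ(HF) ≈ 3.2
PhCH(CH₃)–OC₆H₄NO₂ loses p-O₂N–C₆H₄–O⁻: pKₐ(p-nitrophenol) ≈ 7.2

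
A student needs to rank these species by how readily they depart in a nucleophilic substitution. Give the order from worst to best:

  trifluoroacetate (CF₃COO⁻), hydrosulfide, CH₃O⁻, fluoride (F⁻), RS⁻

trifluoroacetate (CF₃COO⁻): pKₐ(CF₃COOH) ≈ 0.2
fluoride (F⁻): pKₐ(HF) ≈ 3.2
hydrosulfide: pKₐ(H₂S) ≈ 7
RS⁻: pKₐ(RSH (a thiol)) ≈ 10.5
CH₃O⁻: pKₐ(CH₃OH) ≈ 15.5
Listed from poorest to best leaving group as asked.

CH₃O⁻ < RS⁻ < hydrosulfide < fluoride (F⁻) < trifluoroacetate (CF₃COO⁻)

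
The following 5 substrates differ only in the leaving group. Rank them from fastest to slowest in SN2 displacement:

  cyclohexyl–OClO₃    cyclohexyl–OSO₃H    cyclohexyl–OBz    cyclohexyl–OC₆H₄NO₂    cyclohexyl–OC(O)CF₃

cyclohexyl–OClO₃ > cyclohexyl–OSO₃H > cyclohexyl–OC(O)CF₃ > cyclohexyl–OBz > cyclohexyl–OC₆H₄NO₂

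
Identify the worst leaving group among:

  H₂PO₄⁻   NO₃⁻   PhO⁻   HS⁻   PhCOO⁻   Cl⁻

PhO⁻

Rank by basicity of the departing species: weakest base leaves most easily.
Cl⁻: pKₐ(HCl) ≈ -7
NO₃⁻: pKₐ(HNO₃) ≈ -1.3
H₂PO₄⁻: pKₐ(H₃PO₄) ≈ 2.1
PhCOO⁻: pKₐ(C₆H₅COOH) ≈ 4.2
HS⁻: pKₐ(H₂S) ≈ 7
PhO⁻: pKₐ(C₆H₅OH (phenol)) ≈ 10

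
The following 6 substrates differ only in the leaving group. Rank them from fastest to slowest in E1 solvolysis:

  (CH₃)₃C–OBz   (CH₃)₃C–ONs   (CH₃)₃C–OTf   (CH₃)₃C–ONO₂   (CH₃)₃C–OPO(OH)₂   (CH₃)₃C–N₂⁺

The skeletons are identical, so relative rate is governed entirely by leaving-group ability.
The more stable X⁻ (or X) is on its own — i.e. the weaker a base it is — the better a leaving group it makes.
(CH₃)₃C–N₂⁺ loses N₂: no meaningful conjugate acid; N₂ departs as an exceptionally stable neutral molecule
(CH₃)₃C–OTf loses OTf⁻: pKₐ(CF₃SO₃H (triflic acid)) ≈ -14
(CH₃)₃C–ONs loses ONs⁻: pKₐ(p-O₂NC₆H₄SO₃H) ≈ -3.5
(CH₃)₃C–ONO₂ loses NO₃⁻: pKₐ(HNO₃) ≈ -1.3
(CH₃)₃C–OPO(OH)₂ loses H₂PO₄⁻: pKₐ(H₃PO₄) ≈ 2.1
(CH₃)₃C–OBz loses PhCOO⁻: pKₐ(C₆H₅COOH) ≈ 4.2

(CH₃)₃C–N₂⁺ > (CH₃)₃C–OTf > (CH₃)₃C–ONs > (CH₃)₃C–ONO₂ > (CH₃)₃C–OPO(OH)₂ > (CH₃)₃C–OBz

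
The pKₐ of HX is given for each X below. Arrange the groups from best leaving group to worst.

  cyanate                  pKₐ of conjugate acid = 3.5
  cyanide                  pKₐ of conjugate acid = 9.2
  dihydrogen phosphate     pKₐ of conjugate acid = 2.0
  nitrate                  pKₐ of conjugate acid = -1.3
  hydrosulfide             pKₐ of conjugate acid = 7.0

Lower conjugate-acid pKₐ ⇒ weaker base ⇒ better leaving group.
Sorting by the given values: nitrate (-1.3), dihydrogen phosphate (2.0), cyanate (3.5), hydrosulfide (7.0), cyanide (9.2).

nitrate > dihydrogen phosphate > cyanate > hydrosulfide > cyanide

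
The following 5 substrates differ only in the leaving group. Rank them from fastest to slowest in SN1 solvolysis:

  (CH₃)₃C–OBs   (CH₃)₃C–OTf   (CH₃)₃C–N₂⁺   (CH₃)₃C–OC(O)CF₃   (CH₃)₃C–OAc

(CH₃)₃C–N₂⁺ > (CH₃)₃C–OTf > (CH₃)₃C–OBs > (CH₃)₃C–OC(O)CF₃ > (CH₃)₃C–OAc

The skeletons are identical, so relative rate is governed entirely by leaving-group ability.
A good leaving group is a weak base: the lower the pKₐ of its conjugate acid, the more readily it departs.
(CH₃)₃C–N₂⁺ loses N₂: no meaningful conjugate acid; N₂ departs as an exceptionally stable neutral molecule
(CH₃)₃C–OTf loses OTf⁻: pKₐ(CF₃SO₃H (triflic acid)) ≈ -14
(CH₃)₃C–OBs loses OBs⁻: pKₐ(p-BrC₆H₄SO₃H) ≈ -2.8
(CH₃)₃C–OC(O)CF₃ loses CF₃COO⁻: pKₐ(CF₃COOH) ≈ 0.2
(CH₃)₃C–OAc loses AcO⁻: pKₐ(CH₃COOH) ≈ 4.8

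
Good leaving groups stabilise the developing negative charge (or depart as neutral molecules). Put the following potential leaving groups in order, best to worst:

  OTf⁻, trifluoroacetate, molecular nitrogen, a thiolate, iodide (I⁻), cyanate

molecular nitrogen > OTf⁻ > iodide (I⁻) > trifluoroacetate > cyanate > a thiolate

A good leaving group is a weak base: the lower the pKₐ of its conjugate acid, the more readily it departs.
molecular nitrogen: no meaningful conjugate acid; N₂ departs as an exceptionally stable neutral molecule
OTf⁻: pKₐ(CF₃SO₃H (triflic acid)) ≈ -14
iodide (I⁻): pKₐ(HI) ≈ -10
trifluoroacetate: pKₐ(CF₃COOH) ≈ 0.2
cyanate: pKₐ(HOCN) ≈ 3.5
a thiolate: pKₐ(RSH (a thiol)) ≈ 10.5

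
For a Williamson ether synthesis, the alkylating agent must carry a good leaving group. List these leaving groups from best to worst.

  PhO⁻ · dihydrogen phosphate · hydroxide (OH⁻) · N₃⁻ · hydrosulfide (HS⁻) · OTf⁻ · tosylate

OTf⁻: pKₐ(CF₃SO₃H (triflic acid)) ≈ -14
tosylate: pKₐ(p-CH₃C₆H₄SO₃H (TsOH)) ≈ -2.8
dihydrogen phosphate: pKₐ(H₃PO₄) ≈ 2.1
N₃⁻: pKₐ(HN₃) ≈ 4.7
hydrosulfide (HS⁻): pKₐ(H₂S) ≈ 7
PhO⁻: pKₐ(C₆H₅OH (phenol)) ≈ 10
hydroxide (OH⁻): pKₐ(H₂O) ≈ 15.7

OTf⁻ > tosylate > dihydrogen phosphate > N₃⁻ > hydrosulfide (HS⁻) > PhO⁻ > hydroxide (OH⁻)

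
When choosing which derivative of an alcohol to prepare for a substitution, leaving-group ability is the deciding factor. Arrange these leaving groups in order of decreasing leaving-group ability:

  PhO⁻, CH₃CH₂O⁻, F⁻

Rank by basicity of the departing species: weakest base leaves most easily.
F⁻: pKₐ(HF) ≈ 3.2 — small and strongly basic; the poor halide leaving group
PhO⁻: pKₐ(C₆H₅OH (phenol)) ≈ 10 — resonance into the ring helps, but still a poor LG
CH₃CH₂O⁻: pKₐ(CH₃CH₂OH) ≈ 16 — strong base; alkoxides do not leave unassisted

F⁻ > PhO⁻ > CH₃CH₂O⁻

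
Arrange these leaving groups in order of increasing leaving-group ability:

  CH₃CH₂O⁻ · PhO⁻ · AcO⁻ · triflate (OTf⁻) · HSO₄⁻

CH₃CH₂O⁻ < PhO⁻ < AcO⁻ < HSO₄⁻ < triflate (OTf⁻)

The more stable X⁻ (or X) is on its own — i.e. the weaker a base it is — the better a leaving group it makes.
triflate (OTf⁻): pKₐ(CF₃SO₃H (triflic acid)) ≈ -14 — charge spread over three oxygens and a CF₃ group; the premier leaving group in synthesis
HSO₄⁻: pKₐ(H₂SO₄) ≈ -3 — conjugate base of a strong mineral acid
AcO⁻: pKₐ(CH₃COOH) ≈ 4.8 — resonance-stabilised but still a weak base
PhO⁻: pKₐ(C₆H₅OH (phenol)) ≈ 10
CH₃CH₂O⁻: pKₐ(CH₃CH₂OH) ≈ 16
Reversing gives the worst-to-best order requested.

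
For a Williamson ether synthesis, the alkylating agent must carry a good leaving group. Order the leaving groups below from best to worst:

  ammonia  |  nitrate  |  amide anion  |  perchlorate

perchlorate: pKₐ(HClO₄) ≈ -10
nitrate: pKₐ(HNO₃) ≈ -1.3
ammonia: pKₐ(NH₄⁺) ≈ 9.2
amide anion: pKₐ(NH₃) ≈ 38

perchlorate > nitrate > ammonia > amide anion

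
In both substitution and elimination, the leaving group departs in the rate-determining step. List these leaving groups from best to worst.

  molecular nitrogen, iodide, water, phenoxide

molecular nitrogen > iodide > water > phenoxide

A good leaving group is a weak base: the lower the pKₐ of its conjugate acid, the more readily it departs.
molecular nitrogen: no meaningful conjugate acid; N₂ departs as an exceptionally stable neutral molecule
iodide: pKₐ(HI) ≈ -10
water: pKₐ(H₃O⁺) ≈ -1.7
phenoxide: pKₐ(C₆H₅OH (phenol)) ≈ 10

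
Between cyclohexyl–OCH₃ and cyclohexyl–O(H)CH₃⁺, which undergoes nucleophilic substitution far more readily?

cyclohexyl–O(H)CH₃⁺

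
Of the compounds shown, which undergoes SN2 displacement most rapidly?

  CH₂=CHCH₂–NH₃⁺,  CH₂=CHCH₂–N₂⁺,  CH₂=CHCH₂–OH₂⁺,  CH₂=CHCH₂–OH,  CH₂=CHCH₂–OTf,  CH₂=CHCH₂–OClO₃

With the same alkyl group throughout, only the leaving group differentiates the rates.
The more stable X⁻ (or X) is on its own — i.e. the weaker a base it is — the better a leaving group it makes.
CH₂=CHCH₂–N₂⁺ loses N₂: no meaningful conjugate acid; N₂ departs as an exceptionally stable neutral molecule
CH₂=CHCH₂–OTf loses OTf⁻: pKₐ(CF₃SO₃H (triflic acid)) ≈ -14
CH₂=CHCH₂–OClO₃ loses ClO₄⁻: pKₐ(HClO₄) ≈ -10
CH₂=CHCH₂–OH₂⁺ loses H₂O: pKₐ(H₃O⁺) ≈ -1.7
CH₂=CHCH₂–NH₃⁺ loses NH₃: pKₐ(NH₄⁺) ≈ 9.2
CH₂=CHCH₂–OH loses OH⁻: pKₐ(H₂O) ≈ 15.7

CH₂=CHCH₂–N₂⁺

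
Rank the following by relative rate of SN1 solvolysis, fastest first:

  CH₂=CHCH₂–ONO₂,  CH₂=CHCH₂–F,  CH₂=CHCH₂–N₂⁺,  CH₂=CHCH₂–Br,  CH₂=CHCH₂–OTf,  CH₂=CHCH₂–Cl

Identical carbon frameworks mean the comparison reduces to leaving-group quality.
Leaving-group ability tracks the stability of the departed species; conjugate-acid pKₐ is the usual yardstick (lower pKₐ → better LG).
CH₂=CHCH₂–N₂⁺ loses N₂: no meaningful conjugate acid; N₂ departs as an exceptionally stable neutral molecule
CH₂=CHCH₂–OTf loses OTf⁻: pKₐ(CF₃SO₃H (triflic acid)) ≈ -14
CH₂=CHCH₂–Br loses Br⁻: pKₐ(HBr) ≈ -9
CH₂=CHCH₂–Cl loses Cl⁻: pKₐ(HCl) ≈ -7
CH₂=CHCH₂–ONO₂ loses NO₃⁻: pKₐ(HNO₃) ≈ -1.3
CH₂=CHCH₂–F loses F⁻: pKₐ(HF) ≈ 3.2

CH₂=CHCH₂–N₂⁺ > CH₂=CHCH₂–OTf > CH₂=CHCH₂–Br > CH₂=CHCH₂–Cl > CH₂=CHCH₂–ONO₂ > CH₂=CHCH₂–F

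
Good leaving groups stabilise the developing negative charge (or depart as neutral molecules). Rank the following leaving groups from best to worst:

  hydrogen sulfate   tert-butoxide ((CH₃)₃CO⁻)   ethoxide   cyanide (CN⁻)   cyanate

hydrogen sulfate: pKₐ(H₂SO₄) ≈ -3
cyanate: pKₐ(HOCN) ≈ 3.5
cyanide (CN⁻): pKₐ(HCN) ≈ 9.2
ethoxide: pKₐ(CH₃CH₂OH) ≈ 16 — strong base; alkoxides do not leave unassisted
tert-butoxide ((CH₃)₃CO⁻): pKₐ(t-BuOH) ≈ 18

hydrogen sulfate > cyanate > cyanide (CN⁻) > ethoxide > tert-butoxide ((CH₃)₃CO⁻)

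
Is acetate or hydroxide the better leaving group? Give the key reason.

acetate

acetate is the better leaving group.
pKₐ(CH₃COOH) ≈ 4.8 versus pKₐ(H₂O) ≈ 15.7: acetate is the much weaker base.
Resonance-stabilised but still a weak base.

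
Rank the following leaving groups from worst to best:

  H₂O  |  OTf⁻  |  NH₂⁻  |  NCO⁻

NH₂⁻ < NCO⁻ < H₂O < OTf⁻

The more stable X⁻ (or X) is on its own — i.e. the weaker a base it is — the better a leaving group it makes.
OTf⁻: pKₐ(CF₃SO₃H (triflic acid)) ≈ -14 — charge spread over three oxygens and a CF₃ group; the premier leaving group in synthesis
H₂O: pKₐ(H₃O⁺) ≈ -1.7 — neutral; leaves from a protonated alcohol (R–OH₂⁺)
NCO⁻: pKₐ(HOCN) ≈ 3.5
NH₂⁻: pKₐ(NH₃) ≈ 38 — extremely strong base; never a leaving group
Listed from poorest to best leaving group as asked.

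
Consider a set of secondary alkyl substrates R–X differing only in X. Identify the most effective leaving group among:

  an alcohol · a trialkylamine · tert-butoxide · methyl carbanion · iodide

iodide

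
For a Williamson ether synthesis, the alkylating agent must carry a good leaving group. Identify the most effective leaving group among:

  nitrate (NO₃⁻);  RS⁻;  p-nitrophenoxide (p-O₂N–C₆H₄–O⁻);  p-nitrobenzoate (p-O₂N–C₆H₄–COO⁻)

nitrate (NO₃⁻)

nitrate (NO₃⁻): pKₐ(HNO₃) ≈ -1.3
p-nitrobenzoate (p-O₂N–C₆H₄–COO⁻): pKₐ(p-nitrobenzoic acid) ≈ 3.4
p-nitrophenoxide (p-O₂N–C₆H₄–O⁻): pKₐ(p-nitrophenol) ≈ 7.2
RS⁻: pKₐ(RSH (a thiol)) ≈ 10.5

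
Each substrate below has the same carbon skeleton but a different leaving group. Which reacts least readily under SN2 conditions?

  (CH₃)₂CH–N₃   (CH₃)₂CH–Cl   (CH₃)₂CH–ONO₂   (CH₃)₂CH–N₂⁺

Identical carbon frameworks mean the comparison reduces to leaving-group quality.
Leaving-group ability tracks the stability of the departed species; conjugate-acid pKₐ is the usual yardstick (lower pKₐ → better LG).
(CH₃)₂CH–N₂⁺ loses N₂: no meaningful conjugate acid; N₂ departs as an exceptionally stable neutral molecule
(CH₃)₂CH–Cl loses Cl⁻: pKₐ(HCl) ≈ -7
(CH₃)₂CH–ONO₂ loses NO₃⁻: pKₐ(HNO₃) ≈ -1.3
(CH₃)₂CH–N₃ loses N₃⁻: pKₐ(HN₃) ≈ 4.7

(CH₃)₂CH–N₃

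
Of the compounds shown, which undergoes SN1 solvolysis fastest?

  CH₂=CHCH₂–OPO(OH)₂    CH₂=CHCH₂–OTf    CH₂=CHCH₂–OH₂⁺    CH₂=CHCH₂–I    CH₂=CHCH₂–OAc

Identical carbon frameworks mean the comparison reduces to leaving-group quality.
Leaving-group ability tracks the stability of the departed species; conjugate-acid pKₐ is the usual yardstick (lower pKₐ → better LG).
CH₂=CHCH₂–OTf loses OTf⁻: pKₐ(CF₃SO₃H (triflic acid)) ≈ -14
CH₂=CHCH₂–I loses I⁻: pKₐ(HI) ≈ -10
CH₂=CHCH₂–OH₂⁺ loses H₂O: pKₐ(H₃O⁺) ≈ -1.7
CH₂=CHCH₂–OPO(OH)₂ loses H₂PO₄⁻: pKₐ(H₃PO₄) ≈ 2.1
CH₂=CHCH₂–OAc loses AcO⁻: pKₐ(CH₃COOH) ≈ 4.8

CH₂=CHCH₂–OTf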